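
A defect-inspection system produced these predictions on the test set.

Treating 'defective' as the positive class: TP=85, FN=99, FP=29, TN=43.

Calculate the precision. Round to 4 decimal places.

Precision = TP/(TP+FP) = 85/(85+29) = 85/114 = 0.7456

0.7456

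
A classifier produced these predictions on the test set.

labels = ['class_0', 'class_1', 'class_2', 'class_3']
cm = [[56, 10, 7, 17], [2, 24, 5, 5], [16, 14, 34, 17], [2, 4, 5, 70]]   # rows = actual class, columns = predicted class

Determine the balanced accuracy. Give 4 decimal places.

Balanced accuracy = mean of per-class recall.
  class_0: recall = 56/90 = 0.62222
  class_1: recall = 24/36 = 0.66667
  class_2: recall = 34/81 = 0.41975
  class_3: recall = 70/81 = 0.86420
Mean = (0.62222 + 0.66667 + 0.41975 + 0.86420) / 4 = 0.6432

0.6432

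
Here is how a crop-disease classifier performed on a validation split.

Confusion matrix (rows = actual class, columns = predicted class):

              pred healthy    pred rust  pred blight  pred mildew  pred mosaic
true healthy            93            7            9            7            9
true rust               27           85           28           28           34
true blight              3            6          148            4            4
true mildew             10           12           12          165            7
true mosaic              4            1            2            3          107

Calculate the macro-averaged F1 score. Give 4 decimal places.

0.7270

Per-class F1 score (2·TP/(2·TP+FP+FN)):
  healthy: TP=93, FP=27+3+10+4=44, FN=7+9+7+9=32 → 186/262 = 0.70992
  rust: TP=85, FP=7+6+12+1=26, FN=27+28+28+34=117 → 170/313 = 0.54313
  blight: TP=148, FP=9+28+12+2=51, FN=3+6+4+4=17 → 296/364 = 0.81319
  mildew: TP=165, FP=7+28+4+3=42, FN=10+12+12+7=41 → 330/413 = 0.79903
  mosaic: TP=107, FP=9+34+4+7=54, FN=4+1+2+3=10 → 214/278 = 0.76978
Macro-F1 score = mean = (0.70992 + 0.54313 + 0.81319 + 0.79903 + 0.76978) / 5 = 0.7270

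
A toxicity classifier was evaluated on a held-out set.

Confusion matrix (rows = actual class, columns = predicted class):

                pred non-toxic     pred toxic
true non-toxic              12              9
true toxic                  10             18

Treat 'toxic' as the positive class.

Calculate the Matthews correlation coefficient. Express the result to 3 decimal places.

0.213

MCC = (TP·TN − FP·FN) / √((TP+FP)(TP+FN)(TN+FP)(TN+FN))
Numerator = 18·12 − 9·10 = 126
Denominator = √(27·28·21·22) = √349272 = 590.9924
MCC = 126 / 590.9924 = 0.213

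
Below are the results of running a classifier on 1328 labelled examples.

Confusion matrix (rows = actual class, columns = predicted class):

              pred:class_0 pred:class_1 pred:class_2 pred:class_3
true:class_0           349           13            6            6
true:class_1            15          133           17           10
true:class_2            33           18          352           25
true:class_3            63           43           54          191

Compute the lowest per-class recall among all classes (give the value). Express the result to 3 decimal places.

0.544

Per-class recall (TP/(TP+FN)):
  class_0: TP=349, FN=13+6+6=25 → 349/374 = 0.9332
  class_1: TP=133, FN=15+17+10=42 → 133/175 = 0.7600
  class_2: TP=352, FN=33+18+25=76 → 352/428 = 0.8224
  class_3: TP=191, FN=63+43+54=160 → 191/351 = 0.5442
Lowest is class 'class_3' with recall = 0.544.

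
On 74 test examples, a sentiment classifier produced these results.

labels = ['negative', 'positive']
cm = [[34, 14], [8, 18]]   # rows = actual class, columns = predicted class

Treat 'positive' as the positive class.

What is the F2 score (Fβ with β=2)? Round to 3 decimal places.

Fβ = (1+β²)·TP / ((1+β²)·TP + β²·FN + FP), with β²=4
= 5·18 / (5·18 + 4·8 + 14) = 0.662

0.662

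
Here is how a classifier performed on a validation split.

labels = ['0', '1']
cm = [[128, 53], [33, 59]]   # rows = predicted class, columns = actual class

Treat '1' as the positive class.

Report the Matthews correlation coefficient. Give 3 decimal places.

MCC = (TP·TN − FP·FN) / √((TP+FP)(TP+FN)(TN+FP)(TN+FN))
Numerator = 59·128 − 33·53 = 5803
Denominator = √(92·112·161·181) = √300268864 = 17328.2678
MCC = 5803 / 17328.2678 = 0.335

0.335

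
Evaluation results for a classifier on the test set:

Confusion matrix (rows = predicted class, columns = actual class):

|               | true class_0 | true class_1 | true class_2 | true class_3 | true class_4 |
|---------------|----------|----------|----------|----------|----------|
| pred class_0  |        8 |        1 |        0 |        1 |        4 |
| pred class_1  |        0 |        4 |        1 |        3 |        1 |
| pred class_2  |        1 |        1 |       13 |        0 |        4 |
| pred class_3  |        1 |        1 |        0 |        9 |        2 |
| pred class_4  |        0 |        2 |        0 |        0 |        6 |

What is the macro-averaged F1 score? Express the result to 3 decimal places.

0.614

Per-class F1 score (2·TP/(2·TP+FP+FN)):
  class_0: TP=8, FP=1+0+1+4=6, FN=0+1+1+0=2 → 16/24 = 0.6667
  class_1: TP=4, FP=0+1+3+1=5, FN=1+1+1+2=5 → 8/18 = 0.4444
  class_2: TP=13, FP=1+1+0+4=6, FN=0+1+0+0=1 → 26/33 = 0.7879
  class_3: TP=9, FP=1+1+0+2=4, FN=1+3+0+0=4 → 18/26 = 0.6923
  class_4: TP=6, FP=0+2+0+0=2, FN=4+1+4+2=11 → 12/25 = 0.4800
Macro-F1 score = mean = (0.6667 + 0.4444 + 0.7879 + 0.6923 + 0.4800) / 5 = 0.614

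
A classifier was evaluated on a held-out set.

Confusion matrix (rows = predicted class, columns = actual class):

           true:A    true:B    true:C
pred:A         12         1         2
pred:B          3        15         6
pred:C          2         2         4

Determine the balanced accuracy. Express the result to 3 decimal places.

Balanced accuracy = mean of per-class recall.
  A: recall = 12/17 = 0.7059
  B: recall = 15/18 = 0.8333
  C: recall = 4/12 = 0.3333
Mean = (0.7059 + 0.8333 + 0.3333) / 3 = 0.624

0.624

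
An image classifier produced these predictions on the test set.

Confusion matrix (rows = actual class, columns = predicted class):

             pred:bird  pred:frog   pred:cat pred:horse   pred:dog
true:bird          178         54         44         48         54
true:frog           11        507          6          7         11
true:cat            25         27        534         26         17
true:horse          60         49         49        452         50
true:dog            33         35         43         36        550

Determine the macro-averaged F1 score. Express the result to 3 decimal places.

0.741

Per-class F1 score (2·TP/(2·TP+FP+FN)):
  bird: TP=178, FP=11+25+60+33=129, FN=54+44+48+54=200 → 356/685 = 0.5197
  frog: TP=507, FP=54+27+49+35=165, FN=11+6+7+11=35 → 1014/1214 = 0.8353
  cat: TP=534, FP=44+6+49+43=142, FN=25+27+26+17=95 → 1068/1305 = 0.8184
  horse: TP=452, FP=48+7+26+36=117, FN=60+49+49+50=208 → 904/1229 = 0.7356
  dog: TP=550, FP=54+11+17+50=132, FN=33+35+43+36=147 → 1100/1379 = 0.7977
Macro-F1 score = mean = (0.5197 + 0.8353 + 0.8184 + 0.7356 + 0.7977) / 5 = 0.741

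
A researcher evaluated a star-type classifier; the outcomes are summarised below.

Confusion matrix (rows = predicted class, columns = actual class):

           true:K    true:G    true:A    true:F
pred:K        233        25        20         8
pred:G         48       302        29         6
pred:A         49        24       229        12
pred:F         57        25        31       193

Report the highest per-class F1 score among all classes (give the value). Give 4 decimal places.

0.7937

Per-class F1 score (2·TP/(2·TP+FP+FN)):
  K: TP=233, FP=25+20+8=53, FN=48+49+57=154 → 466/673 = 0.69242
  G: TP=302, FP=48+29+6=83, FN=25+24+25=74 → 604/761 = 0.79369
  A: TP=229, FP=49+24+12=85, FN=20+29+31=80 → 458/623 = 0.73515
  F: TP=193, FP=57+25+31=113, FN=8+6+12=26 → 386/525 = 0.73524
Highest is class 'G' with F1 score = 0.7937.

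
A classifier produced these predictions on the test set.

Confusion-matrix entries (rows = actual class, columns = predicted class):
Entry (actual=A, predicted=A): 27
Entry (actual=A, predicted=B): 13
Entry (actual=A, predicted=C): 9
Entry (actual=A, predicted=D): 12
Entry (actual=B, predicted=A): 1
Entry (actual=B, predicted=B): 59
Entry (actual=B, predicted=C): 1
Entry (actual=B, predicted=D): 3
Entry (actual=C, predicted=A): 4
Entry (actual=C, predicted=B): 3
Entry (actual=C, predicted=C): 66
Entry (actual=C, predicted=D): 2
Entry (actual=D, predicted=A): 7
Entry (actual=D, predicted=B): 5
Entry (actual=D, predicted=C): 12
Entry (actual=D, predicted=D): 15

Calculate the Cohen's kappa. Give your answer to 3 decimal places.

0.588

Observed agreement pₒ = trace/N = 167/239 = 0.6987
Expected agreement pₑ = Σ (rowᵢ·colᵢ)/N² = (61·39 + 64·80 + 75·88 + 39·32)/239² = 0.2687
κ = (pₒ − pₑ)/(1 − pₑ) = (0.6987 − 0.2687)/(1 − 0.2687) = 0.588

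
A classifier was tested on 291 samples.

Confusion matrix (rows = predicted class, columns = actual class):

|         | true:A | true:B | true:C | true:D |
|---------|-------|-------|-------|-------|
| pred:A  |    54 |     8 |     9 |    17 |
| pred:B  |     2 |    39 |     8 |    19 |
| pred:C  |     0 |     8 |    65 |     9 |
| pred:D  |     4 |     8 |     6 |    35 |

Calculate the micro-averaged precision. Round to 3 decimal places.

Micro-averaging pools counts across classes: ΣTP=193, ΣFP=98, ΣFN=98.
Micro-precision = TP/(TP+FP) on pooled counts = 0.663 (equals overall accuracy in single-label multiclass).

0.663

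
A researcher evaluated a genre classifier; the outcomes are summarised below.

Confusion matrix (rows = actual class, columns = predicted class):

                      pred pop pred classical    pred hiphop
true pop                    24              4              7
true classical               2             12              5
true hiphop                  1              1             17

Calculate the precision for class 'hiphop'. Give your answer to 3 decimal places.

0.586

Treat 'hiphop' as positive and all other classes as negative.
precision = TP/(TP+FP).
hiphop: TP=17, FP=7+5=12 → 17/29 = 0.5862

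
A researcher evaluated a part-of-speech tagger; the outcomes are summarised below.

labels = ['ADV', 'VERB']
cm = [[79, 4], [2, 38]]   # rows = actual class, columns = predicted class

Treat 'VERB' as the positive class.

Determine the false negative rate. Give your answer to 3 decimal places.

0.050

FNR = FN/(FN+TP) = 2/(2+38) = 0.050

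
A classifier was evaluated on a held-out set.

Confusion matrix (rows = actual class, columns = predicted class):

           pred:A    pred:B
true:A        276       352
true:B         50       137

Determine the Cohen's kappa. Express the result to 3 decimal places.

0.110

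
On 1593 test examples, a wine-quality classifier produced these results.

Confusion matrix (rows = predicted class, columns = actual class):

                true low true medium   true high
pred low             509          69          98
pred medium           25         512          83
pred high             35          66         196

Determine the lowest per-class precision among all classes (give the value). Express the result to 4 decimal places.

Per-class precision (TP/(TP+FP)):
  low: TP=509, FP=69+98=167 → 509/676 = 0.75296
  medium: TP=512, FP=25+83=108 → 512/620 = 0.82581
  high: TP=196, FP=35+66=101 → 196/297 = 0.65993
Lowest is class 'high' with precision = 0.6599.

0.6599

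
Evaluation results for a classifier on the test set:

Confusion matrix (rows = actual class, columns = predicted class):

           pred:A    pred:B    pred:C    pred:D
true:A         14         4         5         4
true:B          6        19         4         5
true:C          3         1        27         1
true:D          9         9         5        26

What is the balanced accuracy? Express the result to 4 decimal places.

0.6129

Balanced accuracy = mean of per-class recall.
  A: recall = 14/27 = 0.51852
  B: recall = 19/34 = 0.55882
  C: recall = 27/32 = 0.84375
  D: recall = 26/49 = 0.53061
Mean = (0.51852 + 0.55882 + 0.84375 + 0.53061) / 4 = 0.6129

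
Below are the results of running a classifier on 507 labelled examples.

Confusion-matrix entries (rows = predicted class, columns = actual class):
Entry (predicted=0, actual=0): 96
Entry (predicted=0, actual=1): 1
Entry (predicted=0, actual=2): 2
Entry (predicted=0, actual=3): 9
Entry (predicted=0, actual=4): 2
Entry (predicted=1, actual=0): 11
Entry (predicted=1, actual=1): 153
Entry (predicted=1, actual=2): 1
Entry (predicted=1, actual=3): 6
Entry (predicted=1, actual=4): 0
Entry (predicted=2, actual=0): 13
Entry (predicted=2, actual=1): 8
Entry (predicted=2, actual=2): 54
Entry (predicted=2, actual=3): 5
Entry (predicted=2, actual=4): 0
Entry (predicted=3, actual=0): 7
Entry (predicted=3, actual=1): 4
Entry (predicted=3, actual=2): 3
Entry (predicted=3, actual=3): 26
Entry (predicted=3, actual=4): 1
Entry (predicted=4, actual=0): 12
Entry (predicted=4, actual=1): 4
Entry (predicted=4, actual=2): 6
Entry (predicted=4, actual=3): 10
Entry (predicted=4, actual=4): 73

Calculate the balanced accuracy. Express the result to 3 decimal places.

Balanced accuracy = mean of per-class recall.
  0: recall = 96/139 = 0.6906
  1: recall = 153/170 = 0.9000
  2: recall = 54/66 = 0.8182
  3: recall = 26/56 = 0.4643
  4: recall = 73/76 = 0.9605
Mean = (0.6906 + 0.9000 + 0.8182 + 0.4643 + 0.9605) / 5 = 0.767

0.767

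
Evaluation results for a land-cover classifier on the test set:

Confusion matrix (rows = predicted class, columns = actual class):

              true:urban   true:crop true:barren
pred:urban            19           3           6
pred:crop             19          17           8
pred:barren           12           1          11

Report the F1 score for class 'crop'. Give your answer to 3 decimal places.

Treat 'crop' as positive and all other classes as negative.
F1 score = 2·TP/(2·TP+FP+FN).
crop: TP=17, FP=19+8=27, FN=3+1=4 → 34/65 = 0.5231

0.523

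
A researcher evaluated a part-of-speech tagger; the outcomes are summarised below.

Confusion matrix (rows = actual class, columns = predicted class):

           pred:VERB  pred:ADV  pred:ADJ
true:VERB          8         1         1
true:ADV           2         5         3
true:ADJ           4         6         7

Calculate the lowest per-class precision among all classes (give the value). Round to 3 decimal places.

Per-class precision (TP/(TP+FP)):
  VERB: TP=8, FP=2+4=6 → 8/14 = 0.5714
  ADV: TP=5, FP=1+6=7 → 5/12 = 0.4167
  ADJ: TP=7, FP=1+3=4 → 7/11 = 0.6364
Lowest is class 'ADV' with precision = 0.417.

0.417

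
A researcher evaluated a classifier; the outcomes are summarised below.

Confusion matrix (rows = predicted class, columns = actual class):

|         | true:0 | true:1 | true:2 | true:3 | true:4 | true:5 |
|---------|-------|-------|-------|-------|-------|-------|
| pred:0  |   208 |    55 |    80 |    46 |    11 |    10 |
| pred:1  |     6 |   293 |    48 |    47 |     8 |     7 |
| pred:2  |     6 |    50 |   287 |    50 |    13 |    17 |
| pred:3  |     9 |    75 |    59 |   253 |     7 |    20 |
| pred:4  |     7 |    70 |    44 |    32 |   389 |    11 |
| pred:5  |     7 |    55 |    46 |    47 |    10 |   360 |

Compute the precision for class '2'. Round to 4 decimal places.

Take TP from the diagonal, FP from the rest of the '2' prediction marginal, FN from the rest of the '2' actual marginal.
precision = TP/(TP+FP).
2: TP=287, FP=6+50+50+13+17=136 → 287/423 = 0.67849

0.6785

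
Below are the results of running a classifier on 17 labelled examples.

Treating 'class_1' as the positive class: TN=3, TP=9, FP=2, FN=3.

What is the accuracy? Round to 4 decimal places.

0.7059

Accuracy = (TP+TN)/N = (9+3)/17 = 0.7059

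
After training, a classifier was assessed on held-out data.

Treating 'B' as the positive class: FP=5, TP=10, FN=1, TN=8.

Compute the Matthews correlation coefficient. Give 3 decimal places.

0.540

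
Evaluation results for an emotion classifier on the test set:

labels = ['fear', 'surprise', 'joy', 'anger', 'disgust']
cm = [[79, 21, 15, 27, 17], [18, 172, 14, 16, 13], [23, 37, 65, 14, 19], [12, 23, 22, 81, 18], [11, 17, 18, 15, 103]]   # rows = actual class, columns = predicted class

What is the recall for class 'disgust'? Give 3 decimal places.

Treat 'disgust' as positive and all other classes as negative.
recall = TP/(TP+FN).
disgust: TP=103, FN=11+17+18+15=61 → 103/164 = 0.6280

0.628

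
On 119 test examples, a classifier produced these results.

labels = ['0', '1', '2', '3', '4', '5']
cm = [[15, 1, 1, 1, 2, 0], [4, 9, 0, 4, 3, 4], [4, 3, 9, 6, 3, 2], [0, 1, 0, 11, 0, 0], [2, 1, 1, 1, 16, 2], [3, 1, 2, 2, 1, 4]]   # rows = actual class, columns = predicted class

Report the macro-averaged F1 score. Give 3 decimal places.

0.518

Per-class F1 score (2·TP/(2·TP+FP+FN)):
  0: TP=15, FP=4+4+0+2+3=13, FN=1+1+1+2+0=5 → 30/48 = 0.6250
  1: TP=9, FP=1+3+1+1+1=7, FN=4+0+4+3+4=15 → 18/40 = 0.4500
  2: TP=9, FP=1+0+0+1+2=4, FN=4+3+6+3+2=18 → 18/40 = 0.4500
  3: TP=11, FP=1+4+6+1+2=14, FN=0+1+0+0+0=1 → 22/37 = 0.5946
  4: TP=16, FP=2+3+3+0+1=9, FN=2+1+1+1+2=7 → 32/48 = 0.6667
  5: TP=4, FP=0+4+2+0+2=8, FN=3+1+2+2+1=9 → 8/25 = 0.3200
Macro-F1 score = mean = (0.6250 + 0.4500 + 0.4500 + 0.5946 + 0.6667 + 0.3200) / 6 = 0.518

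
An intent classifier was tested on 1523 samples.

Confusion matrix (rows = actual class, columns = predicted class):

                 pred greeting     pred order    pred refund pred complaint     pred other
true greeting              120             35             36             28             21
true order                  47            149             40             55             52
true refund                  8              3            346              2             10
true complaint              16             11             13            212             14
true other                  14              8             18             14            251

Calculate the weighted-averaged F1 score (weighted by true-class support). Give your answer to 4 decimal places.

0.6935

Per-class F1 score (2·TP/(2·TP+FP+FN)):
  greeting: TP=120, FP=47+8+16+14=85, FN=35+36+28+21=120 → 240/445 = 0.53933
  order: TP=149, FP=35+3+11+8=57, FN=47+40+55+52=194 → 298/549 = 0.54281
  refund: TP=346, FP=36+40+13+18=107, FN=8+3+2+10=23 → 692/822 = 0.84185
  complaint: TP=212, FP=28+55+2+14=99, FN=16+11+13+14=54 → 424/577 = 0.73484
  other: TP=251, FP=21+52+10+14=97, FN=14+8+18+14=54 → 502/653 = 0.76876
Weighted-F1 score = Σ (supportᵢ/N)·F1 scoreᵢ with N=1523: (240/1523)·0.53933 + (343/1523)·0.54281 + (369/1523)·0.84185 + (266/1523)·0.73484 + (305/1523)·0.76876 = 0.6935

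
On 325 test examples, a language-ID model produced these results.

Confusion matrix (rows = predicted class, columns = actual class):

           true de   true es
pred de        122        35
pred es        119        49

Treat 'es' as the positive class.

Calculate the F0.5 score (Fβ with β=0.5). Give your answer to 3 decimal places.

Fβ = (1+β²)·TP / ((1+β²)·TP + β²·FN + FP), with β²=1/4
= 1.25·49 / (1.25·49 + 0.25·35 + 119) = 0.324

0.324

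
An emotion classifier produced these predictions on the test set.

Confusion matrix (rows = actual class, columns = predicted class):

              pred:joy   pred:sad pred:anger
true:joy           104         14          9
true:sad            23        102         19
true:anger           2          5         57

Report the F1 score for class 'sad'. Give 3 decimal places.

Take TP from the diagonal, FP from the rest of the 'sad' prediction marginal, FN from the rest of the 'sad' actual marginal.
F1 score = 2·TP/(2·TP+FP+FN).
sad: TP=102, FP=14+5=19, FN=23+19=42 → 204/265 = 0.7698

0.770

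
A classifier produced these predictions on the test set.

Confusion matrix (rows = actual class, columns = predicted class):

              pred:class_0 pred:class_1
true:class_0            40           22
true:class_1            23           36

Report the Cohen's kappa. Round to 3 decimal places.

0.255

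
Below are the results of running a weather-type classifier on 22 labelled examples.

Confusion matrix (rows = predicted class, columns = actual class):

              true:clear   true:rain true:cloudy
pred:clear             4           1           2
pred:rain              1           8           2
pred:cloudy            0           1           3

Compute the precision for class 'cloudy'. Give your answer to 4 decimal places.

0.7500

precision = TP/(TP+FP).
cloudy: TP=3, FP=0+1=1 → 3/4 = 0.75000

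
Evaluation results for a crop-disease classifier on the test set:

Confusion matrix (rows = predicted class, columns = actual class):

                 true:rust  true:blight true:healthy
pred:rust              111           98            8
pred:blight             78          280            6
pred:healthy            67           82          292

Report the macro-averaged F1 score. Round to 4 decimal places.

Per-class F1 score (2·TP/(2·TP+FP+FN)):
  rust: TP=111, FP=98+8=106, FN=78+67=145 → 222/473 = 0.46934
  blight: TP=280, FP=78+6=84, FN=98+82=180 → 560/824 = 0.67961
  healthy: TP=292, FP=67+82=149, FN=8+6=14 → 584/747 = 0.78179
Macro-F1 score = mean = (0.46934 + 0.67961 + 0.78179) / 3 = 0.6436

0.6436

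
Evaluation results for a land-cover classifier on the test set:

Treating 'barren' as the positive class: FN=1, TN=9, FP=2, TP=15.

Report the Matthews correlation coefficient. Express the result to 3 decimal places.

0.769

MCC = (TP·TN − FP·FN) / √((TP+FP)(TP+FN)(TN+FP)(TN+FN))
Numerator = 15·9 − 2·1 = 133
Denominator = √(17·16·11·10) = √29920 = 172.9740
MCC = 133 / 172.9740 = 0.769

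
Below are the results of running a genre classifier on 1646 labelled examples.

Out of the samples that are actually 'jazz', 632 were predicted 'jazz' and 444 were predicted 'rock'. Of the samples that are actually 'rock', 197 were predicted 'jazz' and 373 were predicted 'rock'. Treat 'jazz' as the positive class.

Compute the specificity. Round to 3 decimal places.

0.654

Specificity = TN/(TN+FP) = 373/(373+197) = 0.654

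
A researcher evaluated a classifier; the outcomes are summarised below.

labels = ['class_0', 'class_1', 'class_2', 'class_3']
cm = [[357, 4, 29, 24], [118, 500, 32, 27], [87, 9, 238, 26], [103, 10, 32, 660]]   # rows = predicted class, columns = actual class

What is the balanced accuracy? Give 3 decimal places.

0.777

Balanced accuracy = mean of per-class recall.
  class_0: recall = 357/665 = 0.5368
  class_1: recall = 500/523 = 0.9560
  class_2: recall = 238/331 = 0.7190
  class_3: recall = 660/737 = 0.8955
Mean = (0.5368 + 0.9560 + 0.7190 + 0.8955) / 4 = 0.777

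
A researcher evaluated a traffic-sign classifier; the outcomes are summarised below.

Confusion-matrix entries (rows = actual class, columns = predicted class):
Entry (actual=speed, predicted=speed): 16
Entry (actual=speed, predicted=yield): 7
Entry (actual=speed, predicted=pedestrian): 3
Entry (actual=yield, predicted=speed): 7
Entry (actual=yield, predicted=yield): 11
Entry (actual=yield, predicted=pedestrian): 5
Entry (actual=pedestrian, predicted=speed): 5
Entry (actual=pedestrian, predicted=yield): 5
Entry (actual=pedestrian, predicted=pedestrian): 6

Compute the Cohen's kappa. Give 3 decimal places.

Observed agreement pₒ = trace/N = 33/65 = 0.5077
Expected agreement pₑ = Σ (rowᵢ·colᵢ)/N² = (26·28 + 23·23 + 16·14)/65² = 0.3505
κ = (pₒ − pₑ)/(1 − pₑ) = (0.5077 − 0.3505)/(1 − 0.3505) = 0.242

0.242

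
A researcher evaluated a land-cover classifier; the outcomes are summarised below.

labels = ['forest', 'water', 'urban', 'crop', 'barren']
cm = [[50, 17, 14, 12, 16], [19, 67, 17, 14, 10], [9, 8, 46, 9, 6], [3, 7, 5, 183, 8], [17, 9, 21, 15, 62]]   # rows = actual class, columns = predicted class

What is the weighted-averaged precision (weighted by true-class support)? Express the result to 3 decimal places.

Per-class precision (TP/(TP+FP)):
  forest: TP=50, FP=19+9+3+17=48 → 50/98 = 0.5102
  water: TP=67, FP=17+8+7+9=41 → 67/108 = 0.6204
  urban: TP=46, FP=14+17+5+21=57 → 46/103 = 0.4466
  crop: TP=183, FP=12+14+9+15=50 → 183/233 = 0.7854
  barren: TP=62, FP=16+10+6+8=40 → 62/102 = 0.6078
Weighted-precision = Σ (supportᵢ/N)·precisionᵢ with N=644: (109/644)·0.5102 + (127/644)·0.6204 + (78/644)·0.4466 + (206/644)·0.7854 + (124/644)·0.6078 = 0.631

0.631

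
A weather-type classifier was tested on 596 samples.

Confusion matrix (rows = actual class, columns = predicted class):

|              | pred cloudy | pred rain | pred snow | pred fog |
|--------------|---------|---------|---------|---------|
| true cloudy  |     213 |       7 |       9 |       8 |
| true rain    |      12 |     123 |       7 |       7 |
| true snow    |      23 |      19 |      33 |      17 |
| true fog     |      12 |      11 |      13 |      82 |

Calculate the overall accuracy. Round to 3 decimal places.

Accuracy = trace / total = (213+123+33+82=451) / 596 = 451/596 = 0.757

0.757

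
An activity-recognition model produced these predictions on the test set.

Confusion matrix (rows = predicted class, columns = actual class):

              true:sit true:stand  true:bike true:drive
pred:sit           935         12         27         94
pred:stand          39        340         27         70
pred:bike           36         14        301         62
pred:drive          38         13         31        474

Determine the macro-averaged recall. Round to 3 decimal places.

0.812

Per-class recall (TP/(TP+FN)):
  sit: TP=935, FN=39+36+38=113 → 935/1048 = 0.8922
  stand: TP=340, FN=12+14+13=39 → 340/379 = 0.8971
  bike: TP=301, FN=27+27+31=85 → 301/386 = 0.7798
  drive: TP=474, FN=94+70+62=226 → 474/700 = 0.6771
Macro-recall = mean = (0.8922 + 0.8971 + 0.7798 + 0.6771) / 4 = 0.812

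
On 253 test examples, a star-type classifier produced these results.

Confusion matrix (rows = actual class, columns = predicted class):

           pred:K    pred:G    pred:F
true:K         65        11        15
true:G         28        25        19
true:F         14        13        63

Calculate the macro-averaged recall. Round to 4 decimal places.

0.5872

Per-class recall (TP/(TP+FN)):
  K: TP=65, FN=11+15=26 → 65/91 = 0.71429
  G: TP=25, FN=28+19=47 → 25/72 = 0.34722
  F: TP=63, FN=14+13=27 → 63/90 = 0.70000
Macro-recall = mean = (0.71429 + 0.34722 + 0.70000) / 3 = 0.5872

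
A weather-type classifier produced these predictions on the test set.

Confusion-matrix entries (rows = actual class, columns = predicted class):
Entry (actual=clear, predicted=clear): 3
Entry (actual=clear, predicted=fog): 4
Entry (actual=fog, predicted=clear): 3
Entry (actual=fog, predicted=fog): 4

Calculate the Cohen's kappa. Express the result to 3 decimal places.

0.000

Observed agreement pₒ = trace/N = 7/14 = 0.5000
Expected agreement pₑ = Σ (rowᵢ·colᵢ)/N² = (7·6 + 7·8)/14² = 0.5000
κ = (pₒ − pₑ)/(1 − pₑ) = (0.5000 − 0.5000)/(1 − 0.5000) = 0.000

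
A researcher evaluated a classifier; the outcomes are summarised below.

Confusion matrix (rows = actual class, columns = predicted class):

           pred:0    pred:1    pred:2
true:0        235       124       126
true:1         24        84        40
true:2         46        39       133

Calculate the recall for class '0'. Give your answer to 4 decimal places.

recall = TP/(TP+FN).
0: TP=235, FN=124+126=250 → 235/485 = 0.48454

0.4845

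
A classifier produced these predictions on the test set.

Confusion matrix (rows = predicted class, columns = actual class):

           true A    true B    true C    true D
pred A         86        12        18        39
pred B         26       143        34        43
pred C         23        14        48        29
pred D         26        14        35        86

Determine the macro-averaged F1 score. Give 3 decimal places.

0.519

Per-class F1 score (2·TP/(2·TP+FP+FN)):
  A: TP=86, FP=12+18+39=69, FN=26+23+26=75 → 172/316 = 0.5443
  B: TP=143, FP=26+34+43=103, FN=12+14+14=40 → 286/429 = 0.6667
  C: TP=48, FP=23+14+29=66, FN=18+34+35=87 → 96/249 = 0.3855
  D: TP=86, FP=26+14+35=75, FN=39+43+29=111 → 172/358 = 0.4804
Macro-F1 score = mean = (0.5443 + 0.6667 + 0.3855 + 0.4804) / 4 = 0.519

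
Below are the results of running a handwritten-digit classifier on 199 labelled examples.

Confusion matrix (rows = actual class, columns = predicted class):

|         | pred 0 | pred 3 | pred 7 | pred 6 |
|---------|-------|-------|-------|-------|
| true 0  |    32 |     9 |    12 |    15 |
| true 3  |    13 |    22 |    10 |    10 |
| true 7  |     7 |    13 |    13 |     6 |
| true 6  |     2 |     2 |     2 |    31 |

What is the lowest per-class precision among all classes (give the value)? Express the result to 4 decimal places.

0.3514

Per-class precision (TP/(TP+FP)):
  0: TP=32, FP=13+7+2=22 → 32/54 = 0.59259
  3: TP=22, FP=9+13+2=24 → 22/46 = 0.47826
  7: TP=13, FP=12+10+2=24 → 13/37 = 0.35135
  6: TP=31, FP=15+10+6=31 → 31/62 = 0.50000
Lowest is class '7' with precision = 0.3514.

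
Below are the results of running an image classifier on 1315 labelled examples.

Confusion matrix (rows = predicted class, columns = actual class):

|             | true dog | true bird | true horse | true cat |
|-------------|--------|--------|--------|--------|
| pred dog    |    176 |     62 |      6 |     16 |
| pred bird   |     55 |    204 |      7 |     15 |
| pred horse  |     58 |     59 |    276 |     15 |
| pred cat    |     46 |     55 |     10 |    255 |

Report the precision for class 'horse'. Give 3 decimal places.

Take TP from the diagonal, FP from the rest of the 'horse' prediction marginal, FN from the rest of the 'horse' actual marginal.
precision = TP/(TP+FP).
horse: TP=276, FP=58+59+15=132 → 276/408 = 0.6765

0.676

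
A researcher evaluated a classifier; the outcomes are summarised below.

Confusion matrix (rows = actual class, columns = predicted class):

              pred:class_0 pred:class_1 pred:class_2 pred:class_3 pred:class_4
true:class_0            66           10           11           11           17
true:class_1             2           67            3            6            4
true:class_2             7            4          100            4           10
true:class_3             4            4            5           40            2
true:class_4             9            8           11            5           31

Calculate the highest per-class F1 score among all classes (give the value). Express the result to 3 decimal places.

Per-class F1 score (2·TP/(2·TP+FP+FN)):
  class_0: TP=66, FP=2+7+4+9=22, FN=10+11+11+17=49 → 132/203 = 0.6502
  class_1: TP=67, FP=10+4+4+8=26, FN=2+3+6+4=15 → 134/175 = 0.7657
  class_2: TP=100, FP=11+3+5+11=30, FN=7+4+4+10=25 → 200/255 = 0.7843
  class_3: TP=40, FP=11+6+4+5=26, FN=4+4+5+2=15 → 80/121 = 0.6612
  class_4: TP=31, FP=17+4+10+2=33, FN=9+8+11+5=33 → 62/128 = 0.4844
Highest is class 'class_2' with F1 score = 0.784.

0.784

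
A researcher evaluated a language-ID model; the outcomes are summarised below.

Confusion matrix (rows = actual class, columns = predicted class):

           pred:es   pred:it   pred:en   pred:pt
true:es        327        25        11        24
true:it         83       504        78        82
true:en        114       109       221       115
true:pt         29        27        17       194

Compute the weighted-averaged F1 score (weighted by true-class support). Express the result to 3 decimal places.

Per-class F1 score (2·TP/(2·TP+FP+FN)):
  es: TP=327, FP=83+114+29=226, FN=25+11+24=60 → 654/940 = 0.6957
  it: TP=504, FP=25+109+27=161, FN=83+78+82=243 → 1008/1412 = 0.7139
  en: TP=221, FP=11+78+17=106, FN=114+109+115=338 → 442/886 = 0.4989
  pt: TP=194, FP=24+82+115=221, FN=29+27+17=73 → 388/682 = 0.5689
Weighted-F1 score = Σ (supportᵢ/N)·F1 scoreᵢ with N=1960: (387/1960)·0.6957 + (747/1960)·0.7139 + (559/1960)·0.4989 + (267/1960)·0.5689 = 0.629

0.629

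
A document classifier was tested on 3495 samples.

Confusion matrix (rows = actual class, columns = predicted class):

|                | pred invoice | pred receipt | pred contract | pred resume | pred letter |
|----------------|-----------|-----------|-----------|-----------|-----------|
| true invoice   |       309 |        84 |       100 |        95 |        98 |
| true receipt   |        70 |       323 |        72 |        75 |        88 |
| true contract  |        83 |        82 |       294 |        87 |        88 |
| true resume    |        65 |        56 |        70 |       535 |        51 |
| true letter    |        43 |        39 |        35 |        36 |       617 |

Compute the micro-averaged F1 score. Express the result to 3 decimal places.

Micro-averaging pools counts across classes: ΣTP=2078, ΣFP=1417, ΣFN=1417.
Micro-F1 score = 2·TP/(2·TP+FP+FN) on pooled counts = 0.595 (equals overall accuracy in single-label multiclass).

0.595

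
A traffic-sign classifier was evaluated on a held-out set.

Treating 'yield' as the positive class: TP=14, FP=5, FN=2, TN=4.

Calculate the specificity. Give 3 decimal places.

0.444

Specificity = TN/(TN+FP) = 4/(4+5) = 0.444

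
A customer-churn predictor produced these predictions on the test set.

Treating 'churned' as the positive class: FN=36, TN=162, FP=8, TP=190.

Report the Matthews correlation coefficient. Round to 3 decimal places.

MCC = (TP·TN − FP·FN) / √((TP+FP)(TP+FN)(TN+FP)(TN+FN))
Numerator = 190·162 − 8·36 = 30492
Denominator = √(198·226·170·198) = √1506217680 = 38810.0204
MCC = 30492 / 38810.0204 = 0.786

0.786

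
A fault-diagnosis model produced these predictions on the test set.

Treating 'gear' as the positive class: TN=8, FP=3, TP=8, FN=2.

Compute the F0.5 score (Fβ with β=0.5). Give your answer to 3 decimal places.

0.741

Fβ = (1+β²)·TP / ((1+β²)·TP + β²·FN + FP), with β²=1/4
= 1.25·8 / (1.25·8 + 0.25·2 + 3) = 0.741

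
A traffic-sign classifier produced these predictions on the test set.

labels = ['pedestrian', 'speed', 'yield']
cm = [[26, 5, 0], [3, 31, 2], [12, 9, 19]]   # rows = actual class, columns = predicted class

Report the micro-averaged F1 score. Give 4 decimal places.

0.7103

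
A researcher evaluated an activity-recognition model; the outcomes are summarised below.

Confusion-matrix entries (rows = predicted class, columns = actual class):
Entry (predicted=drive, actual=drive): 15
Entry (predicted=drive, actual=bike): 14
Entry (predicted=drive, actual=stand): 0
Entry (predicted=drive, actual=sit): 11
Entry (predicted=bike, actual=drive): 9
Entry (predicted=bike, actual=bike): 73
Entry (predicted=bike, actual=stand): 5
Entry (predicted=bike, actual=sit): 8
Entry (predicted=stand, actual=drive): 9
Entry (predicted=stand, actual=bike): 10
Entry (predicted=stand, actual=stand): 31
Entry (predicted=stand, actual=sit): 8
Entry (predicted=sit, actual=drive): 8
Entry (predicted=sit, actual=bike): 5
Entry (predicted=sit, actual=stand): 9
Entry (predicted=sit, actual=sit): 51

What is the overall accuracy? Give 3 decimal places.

0.639

Accuracy = trace / total = (15+73+31+51=170) / 266 = 170/266 = 0.639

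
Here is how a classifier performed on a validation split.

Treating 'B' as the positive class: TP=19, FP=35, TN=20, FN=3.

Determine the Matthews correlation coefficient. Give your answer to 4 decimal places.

0.2243

MCC = (TP·TN − FP·FN) / √((TP+FP)(TP+FN)(TN+FP)(TN+FN))
Numerator = 19·20 − 35·3 = 275
Denominator = √(54·22·55·23) = √1502820 = 1225.8956
MCC = 275 / 1225.8956 = 0.2243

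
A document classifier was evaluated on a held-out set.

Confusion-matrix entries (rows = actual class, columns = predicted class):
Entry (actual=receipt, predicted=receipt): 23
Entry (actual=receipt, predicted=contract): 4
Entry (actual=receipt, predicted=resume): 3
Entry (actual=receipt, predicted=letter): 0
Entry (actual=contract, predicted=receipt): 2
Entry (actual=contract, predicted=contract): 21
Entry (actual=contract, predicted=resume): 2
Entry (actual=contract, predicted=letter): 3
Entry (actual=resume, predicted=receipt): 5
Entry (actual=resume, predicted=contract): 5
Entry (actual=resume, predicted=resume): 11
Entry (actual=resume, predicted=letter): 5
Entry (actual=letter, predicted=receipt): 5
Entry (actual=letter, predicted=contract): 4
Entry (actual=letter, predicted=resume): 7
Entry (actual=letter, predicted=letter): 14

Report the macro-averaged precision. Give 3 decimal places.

0.597

Per-class precision (TP/(TP+FP)):
  receipt: TP=23, FP=2+5+5=12 → 23/35 = 0.6571
  contract: TP=21, FP=4+5+4=13 → 21/34 = 0.6176
  resume: TP=11, FP=3+2+7=12 → 11/23 = 0.4783
  letter: TP=14, FP=0+3+5=8 → 14/22 = 0.6364
Macro-precision = mean = (0.6571 + 0.6176 + 0.4783 + 0.6364) / 4 = 0.597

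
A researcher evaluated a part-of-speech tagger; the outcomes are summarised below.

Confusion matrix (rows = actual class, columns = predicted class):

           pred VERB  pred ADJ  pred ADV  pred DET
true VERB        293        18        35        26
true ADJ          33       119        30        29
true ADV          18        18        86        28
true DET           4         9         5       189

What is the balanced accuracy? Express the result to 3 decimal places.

Balanced accuracy = mean of per-class recall.
  VERB: recall = 293/372 = 0.7876
  ADJ: recall = 119/211 = 0.5640
  ADV: recall = 86/150 = 0.5733
  DET: recall = 189/207 = 0.9130
Mean = (0.7876 + 0.5640 + 0.5733 + 0.9130) / 4 = 0.709

0.709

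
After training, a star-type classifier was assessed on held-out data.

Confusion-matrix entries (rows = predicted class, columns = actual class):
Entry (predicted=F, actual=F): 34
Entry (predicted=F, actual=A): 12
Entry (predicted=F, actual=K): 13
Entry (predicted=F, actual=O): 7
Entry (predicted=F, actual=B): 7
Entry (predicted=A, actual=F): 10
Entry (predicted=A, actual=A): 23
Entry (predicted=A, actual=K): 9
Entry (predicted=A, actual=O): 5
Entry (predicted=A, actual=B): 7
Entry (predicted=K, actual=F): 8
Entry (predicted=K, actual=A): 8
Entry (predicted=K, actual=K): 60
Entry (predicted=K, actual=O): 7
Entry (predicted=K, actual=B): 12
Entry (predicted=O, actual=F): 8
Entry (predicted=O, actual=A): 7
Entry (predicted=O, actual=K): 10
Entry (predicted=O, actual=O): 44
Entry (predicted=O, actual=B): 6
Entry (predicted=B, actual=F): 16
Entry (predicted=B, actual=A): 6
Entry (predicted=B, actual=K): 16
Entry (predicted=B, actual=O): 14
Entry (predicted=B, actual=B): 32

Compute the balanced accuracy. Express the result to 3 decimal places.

0.497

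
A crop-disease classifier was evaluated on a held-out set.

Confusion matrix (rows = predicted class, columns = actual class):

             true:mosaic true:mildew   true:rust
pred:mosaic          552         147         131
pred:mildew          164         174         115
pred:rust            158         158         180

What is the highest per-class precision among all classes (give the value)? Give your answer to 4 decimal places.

0.6651

Per-class precision (TP/(TP+FP)):
  mosaic: TP=552, FP=147+131=278 → 552/830 = 0.66506
  mildew: TP=174, FP=164+115=279 → 174/453 = 0.38411
  rust: TP=180, FP=158+158=316 → 180/496 = 0.36290
Highest is class 'mosaic' with precision = 0.6651.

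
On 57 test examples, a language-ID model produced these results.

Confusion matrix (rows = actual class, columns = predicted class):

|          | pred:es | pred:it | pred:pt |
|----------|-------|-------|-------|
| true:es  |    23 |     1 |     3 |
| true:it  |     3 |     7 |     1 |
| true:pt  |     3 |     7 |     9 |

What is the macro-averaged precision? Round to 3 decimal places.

0.651

Per-class precision (TP/(TP+FP)):
  es: TP=23, FP=3+3=6 → 23/29 = 0.7931
  it: TP=7, FP=1+7=8 → 7/15 = 0.4667
  pt: TP=9, FP=3+1=4 → 9/13 = 0.6923
Macro-precision = mean = (0.7931 + 0.4667 + 0.6923) / 3 = 0.651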